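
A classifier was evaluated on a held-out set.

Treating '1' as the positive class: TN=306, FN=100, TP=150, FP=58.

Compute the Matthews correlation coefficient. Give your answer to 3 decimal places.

0.457

MCC = (TP·TN − FP·FN) / √((TP+FP)(TP+FN)(TN+FP)(TN+FN))
Numerator = 150·306 − 58·100 = 40100
Denominator = √(208·250·364·406) = √7684768000 = 87662.8085
MCC = 40100 / 87662.8085 = 0.457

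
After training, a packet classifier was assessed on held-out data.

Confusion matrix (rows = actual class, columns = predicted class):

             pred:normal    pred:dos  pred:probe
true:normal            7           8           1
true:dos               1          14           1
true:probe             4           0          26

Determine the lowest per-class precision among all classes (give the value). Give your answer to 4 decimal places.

0.5833

Per-class precision (TP/(TP+FP)):
  normal: TP=7, FP=1+4=5 → 7/12 = 0.58333
  dos: TP=14, FP=8+0=8 → 14/22 = 0.63636
  probe: TP=26, FP=1+1=2 → 26/28 = 0.92857
Lowest is class 'normal' with precision = 0.5833.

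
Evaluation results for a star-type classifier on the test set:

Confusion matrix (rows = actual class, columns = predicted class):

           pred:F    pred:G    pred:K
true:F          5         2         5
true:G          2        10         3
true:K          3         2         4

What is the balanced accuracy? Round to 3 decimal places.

Balanced accuracy = mean of per-class recall.
  F: recall = 5/12 = 0.4167
  G: recall = 10/15 = 0.6667
  K: recall = 4/9 = 0.4444
Mean = (0.4167 + 0.6667 + 0.4444) / 3 = 0.509

0.509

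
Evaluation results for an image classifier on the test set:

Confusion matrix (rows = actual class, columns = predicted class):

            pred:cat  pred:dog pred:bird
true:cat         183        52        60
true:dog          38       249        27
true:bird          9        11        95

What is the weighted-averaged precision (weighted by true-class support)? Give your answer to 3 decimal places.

0.753

Per-class precision (TP/(TP+FP)):
  cat: TP=183, FP=38+9=47 → 183/230 = 0.7957
  dog: TP=249, FP=52+11=63 → 249/312 = 0.7981
  bird: TP=95, FP=60+27=87 → 95/182 = 0.5220
Weighted-precision = Σ (supportᵢ/N)·precisionᵢ with N=724: (295/724)·0.7957 + (314/724)·0.7981 + (115/724)·0.5220 = 0.753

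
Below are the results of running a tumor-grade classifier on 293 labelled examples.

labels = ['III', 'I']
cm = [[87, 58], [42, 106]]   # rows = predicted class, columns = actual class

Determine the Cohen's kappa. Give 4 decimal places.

Observed agreement pₒ = trace/N = 193/293 = 0.65870
Expected agreement pₑ = Σ (rowᵢ·colᵢ)/N² = (129·145 + 164·148)/293² = 0.50061
κ = (pₒ − pₑ)/(1 − pₑ) = (0.65870 − 0.50061)/(1 − 0.50061) = 0.3166

0.3166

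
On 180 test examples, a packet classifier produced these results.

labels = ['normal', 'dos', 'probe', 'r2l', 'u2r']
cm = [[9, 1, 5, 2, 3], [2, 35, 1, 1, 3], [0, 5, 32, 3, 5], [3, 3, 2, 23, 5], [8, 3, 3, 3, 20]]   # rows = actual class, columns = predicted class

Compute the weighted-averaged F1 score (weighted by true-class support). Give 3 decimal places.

0.661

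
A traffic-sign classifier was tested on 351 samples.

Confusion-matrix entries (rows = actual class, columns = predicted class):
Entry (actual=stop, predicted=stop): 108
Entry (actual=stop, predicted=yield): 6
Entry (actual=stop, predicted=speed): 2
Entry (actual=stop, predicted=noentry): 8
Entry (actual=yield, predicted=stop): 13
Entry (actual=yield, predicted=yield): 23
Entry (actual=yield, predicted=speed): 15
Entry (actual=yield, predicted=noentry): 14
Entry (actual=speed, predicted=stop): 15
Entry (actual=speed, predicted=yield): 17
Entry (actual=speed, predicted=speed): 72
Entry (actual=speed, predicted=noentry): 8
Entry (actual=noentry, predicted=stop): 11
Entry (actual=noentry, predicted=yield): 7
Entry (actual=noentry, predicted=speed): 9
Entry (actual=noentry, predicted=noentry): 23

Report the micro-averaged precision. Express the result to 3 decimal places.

0.644

Micro-averaging pools counts across classes: ΣTP=226, ΣFP=125, ΣFN=125.
Micro-precision = TP/(TP+FP) on pooled counts = 0.644 (equals overall accuracy in single-label multiclass).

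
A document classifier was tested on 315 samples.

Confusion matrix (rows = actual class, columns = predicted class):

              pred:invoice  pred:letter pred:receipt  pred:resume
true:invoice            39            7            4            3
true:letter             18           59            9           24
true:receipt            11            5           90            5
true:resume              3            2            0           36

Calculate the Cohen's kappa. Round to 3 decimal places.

0.608

Observed agreement pₒ = trace/N = 224/315 = 0.7111
Expected agreement pₑ = Σ (rowᵢ·colᵢ)/N² = (53·71 + 110·73 + 111·103 + 41·68)/315² = 0.2622
κ = (pₒ − pₑ)/(1 − pₑ) = (0.7111 − 0.2622)/(1 − 0.2622) = 0.608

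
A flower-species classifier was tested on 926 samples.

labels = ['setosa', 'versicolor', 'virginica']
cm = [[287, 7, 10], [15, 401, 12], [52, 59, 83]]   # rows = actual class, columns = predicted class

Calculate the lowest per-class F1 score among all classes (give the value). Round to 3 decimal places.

0.555

Per-class F1 score (2·TP/(2·TP+FP+FN)):
  setosa: TP=287, FP=15+52=67, FN=7+10=17 → 574/658 = 0.8723
  versicolor: TP=401, FP=7+59=66, FN=15+12=27 → 802/895 = 0.8961
  virginica: TP=83, FP=10+12=22, FN=52+59=111 → 166/299 = 0.5552
Lowest is class 'virginica' with F1 score = 0.555.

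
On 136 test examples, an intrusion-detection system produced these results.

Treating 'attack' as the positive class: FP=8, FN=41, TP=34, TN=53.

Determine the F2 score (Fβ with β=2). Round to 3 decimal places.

0.497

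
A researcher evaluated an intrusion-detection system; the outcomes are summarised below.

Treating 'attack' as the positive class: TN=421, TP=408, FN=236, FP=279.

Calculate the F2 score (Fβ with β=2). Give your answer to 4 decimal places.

0.6252

Fβ = (1+β²)·TP / ((1+β²)·TP + β²·FN + FP), with β²=4
= 5·408 / (5·408 + 4·236 + 279) = 0.6252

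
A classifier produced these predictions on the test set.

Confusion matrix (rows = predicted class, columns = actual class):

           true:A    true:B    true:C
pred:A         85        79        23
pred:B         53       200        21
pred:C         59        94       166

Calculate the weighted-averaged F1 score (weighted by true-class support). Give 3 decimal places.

0.576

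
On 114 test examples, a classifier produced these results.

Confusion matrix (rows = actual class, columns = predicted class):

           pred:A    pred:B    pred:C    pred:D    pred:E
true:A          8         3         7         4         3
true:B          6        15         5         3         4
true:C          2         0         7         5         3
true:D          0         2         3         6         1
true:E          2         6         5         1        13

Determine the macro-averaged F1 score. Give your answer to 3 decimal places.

0.419

Per-class F1 score (2·TP/(2·TP+FP+FN)):
  A: TP=8, FP=6+2+0+2=10, FN=3+7+4+3=17 → 16/43 = 0.3721
  B: TP=15, FP=3+0+2+6=11, FN=6+5+3+4=18 → 30/59 = 0.5085
  C: TP=7, FP=7+5+3+5=20, FN=2+0+5+3=10 → 14/44 = 0.3182
  D: TP=6, FP=4+3+5+1=13, FN=0+2+3+1=6 → 12/31 = 0.3871
  E: TP=13, FP=3+4+3+1=11, FN=2+6+5+1=14 → 26/51 = 0.5098
Macro-F1 score = mean = (0.3721 + 0.5085 + 0.3182 + 0.3871 + 0.5098) / 5 = 0.419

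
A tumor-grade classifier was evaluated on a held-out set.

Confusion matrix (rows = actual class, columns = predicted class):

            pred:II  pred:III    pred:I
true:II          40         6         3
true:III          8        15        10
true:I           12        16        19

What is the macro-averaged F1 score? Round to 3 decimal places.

0.548

Per-class F1 score (2·TP/(2·TP+FP+FN)):
  II: TP=40, FP=8+12=20, FN=6+3=9 → 80/109 = 0.7339
  III: TP=15, FP=6+16=22, FN=8+10=18 → 30/70 = 0.4286
  I: TP=19, FP=3+10=13, FN=12+16=28 → 38/79 = 0.4810
Macro-F1 score = mean = (0.7339 + 0.4286 + 0.4810) / 3 = 0.548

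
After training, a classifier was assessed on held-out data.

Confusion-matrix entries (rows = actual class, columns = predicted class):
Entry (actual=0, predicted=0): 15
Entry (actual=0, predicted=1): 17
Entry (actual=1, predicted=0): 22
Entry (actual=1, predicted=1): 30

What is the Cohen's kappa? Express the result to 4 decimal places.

Observed agreement pₒ = trace/N = 45/84 = 0.53571
Expected agreement pₑ = Σ (rowᵢ·colᵢ)/N² = (32·37 + 52·47)/84² = 0.51417
κ = (pₒ − pₑ)/(1 − pₑ) = (0.53571 − 0.51417)/(1 − 0.51417) = 0.0443

0.0443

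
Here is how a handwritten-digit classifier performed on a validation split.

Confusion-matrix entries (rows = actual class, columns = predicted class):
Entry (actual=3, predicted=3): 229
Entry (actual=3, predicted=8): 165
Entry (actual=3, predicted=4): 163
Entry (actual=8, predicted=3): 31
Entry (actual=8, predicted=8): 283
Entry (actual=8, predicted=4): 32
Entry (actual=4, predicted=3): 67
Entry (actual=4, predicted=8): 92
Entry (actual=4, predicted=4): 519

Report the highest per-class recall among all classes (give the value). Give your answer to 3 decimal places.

Per-class recall (TP/(TP+FN)):
  3: TP=229, FN=165+163=328 → 229/557 = 0.4111
  8: TP=283, FN=31+32=63 → 283/346 = 0.8179
  4: TP=519, FN=67+92=159 → 519/678 = 0.7655
Highest is class '8' with recall = 0.818.

0.818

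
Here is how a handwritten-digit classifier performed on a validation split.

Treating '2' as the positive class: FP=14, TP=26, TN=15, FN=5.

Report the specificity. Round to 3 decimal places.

0.517

Specificity = TN/(TN+FP) = 15/(15+14) = 0.517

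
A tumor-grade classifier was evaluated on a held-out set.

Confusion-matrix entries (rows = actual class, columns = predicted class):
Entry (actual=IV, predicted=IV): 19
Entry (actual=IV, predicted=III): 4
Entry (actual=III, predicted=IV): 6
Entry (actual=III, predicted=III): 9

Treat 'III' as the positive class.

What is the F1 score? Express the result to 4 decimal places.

0.6429

Precision = TP/(TP+FP) = 9/13 = 0.6923
Recall = TP/(TP+FN) = 9/15 = 0.6000
F1 = 2·TP/(2·TP+FP+FN) = 18/28 = 0.6429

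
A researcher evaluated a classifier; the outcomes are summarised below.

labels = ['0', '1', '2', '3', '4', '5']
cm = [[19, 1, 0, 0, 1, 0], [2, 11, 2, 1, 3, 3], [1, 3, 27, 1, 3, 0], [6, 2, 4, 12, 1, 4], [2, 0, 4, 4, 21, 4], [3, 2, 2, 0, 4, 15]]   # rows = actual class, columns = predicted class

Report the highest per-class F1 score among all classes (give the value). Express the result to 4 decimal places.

Per-class F1 score (2·TP/(2·TP+FP+FN)):
  0: TP=19, FP=2+1+6+2+3=14, FN=1+0+0+1+0=2 → 38/54 = 0.70370
  1: TP=11, FP=1+3+2+0+2=8, FN=2+2+1+3+3=11 → 22/41 = 0.53659
  2: TP=27, FP=0+2+4+4+2=12, FN=1+3+1+3+0=8 → 54/74 = 0.72973
  3: TP=12, FP=0+1+1+4+0=6, FN=6+2+4+1+4=17 → 24/47 = 0.51064
  4: TP=21, FP=1+3+3+1+4=12, FN=2+0+4+4+4=14 → 42/68 = 0.61765
  5: TP=15, FP=0+3+0+4+4=11, FN=3+2+2+0+4=11 → 30/52 = 0.57692
Highest is class '2' with F1 score = 0.7297.

0.7297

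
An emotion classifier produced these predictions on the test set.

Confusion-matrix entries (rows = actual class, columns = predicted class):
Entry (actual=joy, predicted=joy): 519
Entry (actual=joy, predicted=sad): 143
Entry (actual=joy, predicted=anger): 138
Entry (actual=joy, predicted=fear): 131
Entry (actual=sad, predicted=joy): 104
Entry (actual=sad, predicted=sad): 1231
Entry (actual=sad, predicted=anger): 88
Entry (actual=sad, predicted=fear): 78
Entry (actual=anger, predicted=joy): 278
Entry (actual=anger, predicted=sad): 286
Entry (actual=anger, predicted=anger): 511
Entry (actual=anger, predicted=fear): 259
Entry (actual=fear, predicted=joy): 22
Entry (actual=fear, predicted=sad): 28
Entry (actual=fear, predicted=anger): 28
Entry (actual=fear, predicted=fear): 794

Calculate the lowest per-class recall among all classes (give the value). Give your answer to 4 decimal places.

Per-class recall (TP/(TP+FN)):
  joy: TP=519, FN=143+138+131=412 → 519/931 = 0.55747
  sad: TP=1231, FN=104+88+78=270 → 1231/1501 = 0.82012
  anger: TP=511, FN=278+286+259=823 → 511/1334 = 0.38306
  fear: TP=794, FN=22+28+28=78 → 794/872 = 0.91055
Lowest is class 'anger' with recall = 0.3831.

0.3831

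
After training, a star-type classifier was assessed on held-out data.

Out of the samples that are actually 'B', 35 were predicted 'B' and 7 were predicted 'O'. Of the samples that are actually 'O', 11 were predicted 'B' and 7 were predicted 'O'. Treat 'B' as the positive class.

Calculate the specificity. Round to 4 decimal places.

0.3889

Specificity = TN/(TN+FP) = 7/(7+11) = 0.3889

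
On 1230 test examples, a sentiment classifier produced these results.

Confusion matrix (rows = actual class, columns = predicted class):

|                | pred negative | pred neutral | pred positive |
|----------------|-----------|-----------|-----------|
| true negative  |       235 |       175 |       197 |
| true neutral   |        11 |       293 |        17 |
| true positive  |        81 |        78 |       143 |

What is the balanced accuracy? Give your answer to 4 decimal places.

Balanced accuracy = mean of per-class recall.
  negative: recall = 235/607 = 0.38715
  neutral: recall = 293/321 = 0.91277
  positive: recall = 143/302 = 0.47351
Mean = (0.38715 + 0.91277 + 0.47351) / 3 = 0.5911

0.5911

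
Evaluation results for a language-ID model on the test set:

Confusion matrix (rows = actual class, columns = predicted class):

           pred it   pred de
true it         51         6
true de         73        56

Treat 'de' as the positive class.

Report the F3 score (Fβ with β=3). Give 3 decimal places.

0.458

Fβ = (1+β²)·TP / ((1+β²)·TP + β²·FN + FP), with β²=9
= 10·56 / (10·56 + 9·73 + 6) = 0.458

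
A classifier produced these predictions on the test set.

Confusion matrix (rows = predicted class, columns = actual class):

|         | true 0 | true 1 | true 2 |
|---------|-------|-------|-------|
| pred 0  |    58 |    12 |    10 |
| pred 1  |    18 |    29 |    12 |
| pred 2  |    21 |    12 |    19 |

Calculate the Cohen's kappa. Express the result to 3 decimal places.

Observed agreement pₒ = trace/N = 106/191 = 0.5550
Expected agreement pₑ = Σ (rowᵢ·colᵢ)/N² = (97·80 + 53·59 + 41·52)/191² = 0.3569
κ = (pₒ − pₑ)/(1 − pₑ) = (0.5550 − 0.3569)/(1 − 0.3569) = 0.308

0.308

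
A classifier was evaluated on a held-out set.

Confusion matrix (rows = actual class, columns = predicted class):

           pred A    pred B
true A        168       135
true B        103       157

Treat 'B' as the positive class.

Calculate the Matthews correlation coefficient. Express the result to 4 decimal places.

MCC = (TP·TN − FP·FN) / √((TP+FP)(TP+FN)(TN+FP)(TN+FN))
Numerator = 157·168 − 135·103 = 12471
Denominator = √(292·260·303·271) = √6234018960 = 78955.8038
MCC = 12471 / 78955.8038 = 0.1579

0.1579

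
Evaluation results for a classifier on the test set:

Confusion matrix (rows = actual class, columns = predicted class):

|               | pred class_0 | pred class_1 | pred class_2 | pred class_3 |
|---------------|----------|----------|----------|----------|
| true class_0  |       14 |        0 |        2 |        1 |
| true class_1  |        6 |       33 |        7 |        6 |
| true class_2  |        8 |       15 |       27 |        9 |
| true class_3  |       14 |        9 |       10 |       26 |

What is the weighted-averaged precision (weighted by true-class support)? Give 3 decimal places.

0.572

Per-class precision (TP/(TP+FP)):
  class_0: TP=14, FP=6+8+14=28 → 14/42 = 0.3333
  class_1: TP=33, FP=0+15+9=24 → 33/57 = 0.5789
  class_2: TP=27, FP=2+7+10=19 → 27/46 = 0.5870
  class_3: TP=26, FP=1+6+9=16 → 26/42 = 0.6190
Weighted-precision = Σ (supportᵢ/N)·precisionᵢ with N=187: (17/187)·0.3333 + (52/187)·0.5789 + (59/187)·0.5870 + (59/187)·0.6190 = 0.572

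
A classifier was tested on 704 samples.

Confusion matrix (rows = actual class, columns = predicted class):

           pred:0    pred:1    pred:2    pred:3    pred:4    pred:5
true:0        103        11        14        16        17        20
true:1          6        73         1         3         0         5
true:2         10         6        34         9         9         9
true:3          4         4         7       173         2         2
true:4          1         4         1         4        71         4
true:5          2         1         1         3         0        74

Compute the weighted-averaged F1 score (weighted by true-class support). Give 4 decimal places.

0.7416

Per-class F1 score (2·TP/(2·TP+FP+FN)):
  0: TP=103, FP=6+10+4+1+2=23, FN=11+14+16+17+20=78 → 206/307 = 0.67101
  1: TP=73, FP=11+6+4+4+1=26, FN=6+1+3+0+5=15 → 146/187 = 0.78075
  2: TP=34, FP=14+1+7+1+1=24, FN=10+6+9+9+9=43 → 68/135 = 0.50370
  3: TP=173, FP=16+3+9+4+3=35, FN=4+4+7+2+2=19 → 346/400 = 0.86500
  4: TP=71, FP=17+0+9+2+0=28, FN=1+4+1+4+4=14 → 142/184 = 0.77174
  5: TP=74, FP=20+5+9+2+4=40, FN=2+1+1+3+0=7 → 148/195 = 0.75897
Weighted-F1 score = Σ (supportᵢ/N)·F1 scoreᵢ with N=704: (181/704)·0.67101 + (88/704)·0.78075 + (77/704)·0.50370 + (192/704)·0.86500 + (85/704)·0.77174 + (81/704)·0.75897 = 0.7416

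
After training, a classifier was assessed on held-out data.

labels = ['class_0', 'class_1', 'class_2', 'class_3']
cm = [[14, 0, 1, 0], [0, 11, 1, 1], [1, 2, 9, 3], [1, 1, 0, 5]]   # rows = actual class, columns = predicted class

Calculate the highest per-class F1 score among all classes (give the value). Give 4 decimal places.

Per-class F1 score (2·TP/(2·TP+FP+FN)):
  class_0: TP=14, FP=0+1+1=2, FN=0+1+0=1 → 28/31 = 0.90323
  class_1: TP=11, FP=0+2+1=3, FN=0+1+1=2 → 22/27 = 0.81481
  class_2: TP=9, FP=1+1+0=2, FN=1+2+3=6 → 18/26 = 0.69231
  class_3: TP=5, FP=0+1+3=4, FN=1+1+0=2 → 10/16 = 0.62500
Highest is class 'class_0' with F1 score = 0.9032.

0.9032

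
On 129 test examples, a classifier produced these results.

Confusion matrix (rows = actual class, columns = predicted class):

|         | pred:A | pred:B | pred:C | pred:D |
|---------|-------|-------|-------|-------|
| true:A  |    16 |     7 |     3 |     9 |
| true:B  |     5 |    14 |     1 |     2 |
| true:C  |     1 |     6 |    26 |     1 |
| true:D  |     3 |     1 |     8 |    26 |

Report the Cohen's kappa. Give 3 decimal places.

Observed agreement pₒ = trace/N = 82/129 = 0.6357
Expected agreement pₑ = Σ (rowᵢ·colᵢ)/N² = (35·25 + 22·28 + 34·38 + 38·38)/129² = 0.2540
κ = (pₒ − pₑ)/(1 − pₑ) = (0.6357 − 0.2540)/(1 − 0.2540) = 0.512

0.512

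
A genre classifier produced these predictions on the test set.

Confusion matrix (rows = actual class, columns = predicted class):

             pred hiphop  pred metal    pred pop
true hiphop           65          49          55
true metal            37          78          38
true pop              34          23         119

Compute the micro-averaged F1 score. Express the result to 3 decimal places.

0.526

Micro-averaging pools counts across classes: ΣTP=262, ΣFP=236, ΣFN=236.
Micro-F1 score = 2·TP/(2·TP+FP+FN) on pooled counts = 0.526 (equals overall accuracy in single-label multiclass).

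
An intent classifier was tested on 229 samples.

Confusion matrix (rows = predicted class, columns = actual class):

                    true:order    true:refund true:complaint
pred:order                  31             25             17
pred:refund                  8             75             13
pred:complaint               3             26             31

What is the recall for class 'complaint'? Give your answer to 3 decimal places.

Take TP from the diagonal, FP from the rest of the 'complaint' prediction marginal, FN from the rest of the 'complaint' actual marginal.
recall = TP/(TP+FN).
complaint: TP=31, FN=17+13=30 → 31/61 = 0.5082

0.508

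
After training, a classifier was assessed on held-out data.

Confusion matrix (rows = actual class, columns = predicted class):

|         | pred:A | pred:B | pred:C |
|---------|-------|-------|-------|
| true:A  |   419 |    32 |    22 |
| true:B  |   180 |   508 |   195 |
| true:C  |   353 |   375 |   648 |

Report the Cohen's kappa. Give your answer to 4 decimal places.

Observed agreement pₒ = trace/N = 1575/2732 = 0.57650
Expected agreement pₑ = Σ (rowᵢ·colᵢ)/N² = (473·952 + 883·915 + 1376·865)/2732² = 0.32805
κ = (pₒ − pₑ)/(1 − pₑ) = (0.57650 − 0.32805)/(1 − 0.32805) = 0.3697

0.3697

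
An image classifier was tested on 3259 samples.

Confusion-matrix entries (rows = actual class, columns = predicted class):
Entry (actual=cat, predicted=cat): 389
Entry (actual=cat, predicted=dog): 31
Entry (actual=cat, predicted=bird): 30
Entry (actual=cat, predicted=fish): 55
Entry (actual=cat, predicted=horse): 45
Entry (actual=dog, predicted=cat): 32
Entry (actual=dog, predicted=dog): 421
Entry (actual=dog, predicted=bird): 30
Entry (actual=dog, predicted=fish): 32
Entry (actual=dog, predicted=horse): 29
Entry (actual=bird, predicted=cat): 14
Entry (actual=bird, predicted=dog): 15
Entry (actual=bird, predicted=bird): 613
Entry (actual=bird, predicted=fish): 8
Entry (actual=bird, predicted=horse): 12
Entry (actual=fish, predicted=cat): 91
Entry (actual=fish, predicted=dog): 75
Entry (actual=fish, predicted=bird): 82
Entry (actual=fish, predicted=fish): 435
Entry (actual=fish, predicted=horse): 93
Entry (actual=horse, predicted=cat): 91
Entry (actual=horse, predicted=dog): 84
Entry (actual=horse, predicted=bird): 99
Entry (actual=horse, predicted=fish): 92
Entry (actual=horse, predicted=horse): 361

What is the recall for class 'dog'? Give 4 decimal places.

0.7739

One-vs-rest for 'dog': TP = diagonal; FP = other classes predicted 'dog'; FN = 'dog' predicted as other.
recall = TP/(TP+FN).
dog: TP=421, FN=32+30+32+29=123 → 421/544 = 0.77390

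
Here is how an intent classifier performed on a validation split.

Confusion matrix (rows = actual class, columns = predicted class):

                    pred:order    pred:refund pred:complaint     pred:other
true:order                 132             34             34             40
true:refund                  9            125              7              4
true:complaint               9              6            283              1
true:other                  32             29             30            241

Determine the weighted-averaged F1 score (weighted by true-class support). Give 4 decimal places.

Per-class F1 score (2·TP/(2·TP+FP+FN)):
  order: TP=132, FP=9+9+32=50, FN=34+34+40=108 → 264/422 = 0.62559
  refund: TP=125, FP=34+6+29=69, FN=9+7+4=20 → 250/339 = 0.73746
  complaint: TP=283, FP=34+7+30=71, FN=9+6+1=16 → 566/653 = 0.86677
  other: TP=241, FP=40+4+1=45, FN=32+29+30=91 → 482/618 = 0.77994
Weighted-F1 score = Σ (supportᵢ/N)·F1 scoreᵢ with N=1016: (240/1016)·0.62559 + (145/1016)·0.73746 + (299/1016)·0.86677 + (332/1016)·0.77994 = 0.7630

0.7630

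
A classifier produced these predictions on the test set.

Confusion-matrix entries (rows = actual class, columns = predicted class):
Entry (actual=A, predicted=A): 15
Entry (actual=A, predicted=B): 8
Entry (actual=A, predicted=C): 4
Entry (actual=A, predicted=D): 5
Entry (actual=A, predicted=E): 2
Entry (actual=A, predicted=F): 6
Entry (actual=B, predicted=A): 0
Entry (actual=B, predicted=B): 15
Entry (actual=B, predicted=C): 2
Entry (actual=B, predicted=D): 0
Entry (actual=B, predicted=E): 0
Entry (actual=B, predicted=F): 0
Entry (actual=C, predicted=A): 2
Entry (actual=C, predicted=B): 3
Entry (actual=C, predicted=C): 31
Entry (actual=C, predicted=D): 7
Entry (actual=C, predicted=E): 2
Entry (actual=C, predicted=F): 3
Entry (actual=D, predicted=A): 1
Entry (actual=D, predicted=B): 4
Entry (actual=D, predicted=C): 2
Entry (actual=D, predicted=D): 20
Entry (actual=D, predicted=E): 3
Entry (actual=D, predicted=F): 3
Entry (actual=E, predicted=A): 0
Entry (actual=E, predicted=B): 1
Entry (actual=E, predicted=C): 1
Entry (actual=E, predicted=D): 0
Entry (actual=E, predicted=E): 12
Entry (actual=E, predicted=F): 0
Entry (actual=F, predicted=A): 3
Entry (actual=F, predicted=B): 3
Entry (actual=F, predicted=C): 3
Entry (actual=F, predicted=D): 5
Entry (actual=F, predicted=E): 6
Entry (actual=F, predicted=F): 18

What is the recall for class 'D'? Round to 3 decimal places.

0.606

recall = TP/(TP+FN).
D: TP=20, FN=1+4+2+3+3=13 → 20/33 = 0.6061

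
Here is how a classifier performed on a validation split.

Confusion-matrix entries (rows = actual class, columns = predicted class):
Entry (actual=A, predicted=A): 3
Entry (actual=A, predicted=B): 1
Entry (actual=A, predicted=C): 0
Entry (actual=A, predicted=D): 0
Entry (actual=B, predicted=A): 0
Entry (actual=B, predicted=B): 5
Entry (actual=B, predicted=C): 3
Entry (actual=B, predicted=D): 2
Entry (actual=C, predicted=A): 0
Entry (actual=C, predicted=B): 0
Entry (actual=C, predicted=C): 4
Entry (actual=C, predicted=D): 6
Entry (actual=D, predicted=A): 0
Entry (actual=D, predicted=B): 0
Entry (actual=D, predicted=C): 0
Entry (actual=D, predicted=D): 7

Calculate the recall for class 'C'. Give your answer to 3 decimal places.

0.400

Treat 'C' as positive and all other classes as negative.
recall = TP/(TP+FN).
C: TP=4, FN=0+0+6=6 → 4/10 = 0.4000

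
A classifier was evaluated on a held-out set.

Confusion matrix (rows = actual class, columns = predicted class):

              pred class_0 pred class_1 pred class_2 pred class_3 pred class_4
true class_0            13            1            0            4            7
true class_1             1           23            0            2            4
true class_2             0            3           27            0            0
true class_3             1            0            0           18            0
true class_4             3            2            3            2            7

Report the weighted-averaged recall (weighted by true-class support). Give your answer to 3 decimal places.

0.727

Per-class recall (TP/(TP+FN)):
  class_0: TP=13, FN=1+0+4+7=12 → 13/25 = 0.5200
  class_1: TP=23, FN=1+0+2+4=7 → 23/30 = 0.7667
  class_2: TP=27, FN=0+3+0+0=3 → 27/30 = 0.9000
  class_3: TP=18, FN=1+0+0+0=1 → 18/19 = 0.9474
  class_4: TP=7, FN=3+2+3+2=10 → 7/17 = 0.4118
Weighted-recall = Σ (supportᵢ/N)·recallᵢ with N=121: (25/121)·0.5200 + (30/121)·0.7667 + (30/121)·0.9000 + (19/121)·0.9474 + (17/121)·0.4118 = 0.727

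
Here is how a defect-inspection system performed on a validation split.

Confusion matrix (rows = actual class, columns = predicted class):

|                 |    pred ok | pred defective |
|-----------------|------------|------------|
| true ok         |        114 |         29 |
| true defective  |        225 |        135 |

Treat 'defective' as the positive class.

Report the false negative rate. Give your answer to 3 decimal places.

0.625

FNR = FN/(FN+TP) = 225/(225+135) = 0.625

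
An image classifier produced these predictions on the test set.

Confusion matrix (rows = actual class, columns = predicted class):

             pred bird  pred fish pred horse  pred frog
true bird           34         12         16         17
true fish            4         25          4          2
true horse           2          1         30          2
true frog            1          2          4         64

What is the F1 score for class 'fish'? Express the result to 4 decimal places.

Take TP from the diagonal, FP from the rest of the 'fish' prediction marginal, FN from the rest of the 'fish' actual marginal.
F1 score = 2·TP/(2·TP+FP+FN).
fish: TP=25, FP=12+1+2=15, FN=4+4+2=10 → 50/75 = 0.66667

0.6667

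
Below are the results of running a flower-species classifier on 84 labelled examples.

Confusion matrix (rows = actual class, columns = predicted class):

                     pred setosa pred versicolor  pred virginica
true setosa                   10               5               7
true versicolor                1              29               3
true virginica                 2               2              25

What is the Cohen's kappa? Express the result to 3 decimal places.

0.632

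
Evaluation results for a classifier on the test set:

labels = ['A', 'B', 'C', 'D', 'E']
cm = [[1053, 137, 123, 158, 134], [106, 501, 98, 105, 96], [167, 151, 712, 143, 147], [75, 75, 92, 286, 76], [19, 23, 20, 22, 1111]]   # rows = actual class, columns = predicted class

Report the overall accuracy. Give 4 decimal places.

0.6506

Accuracy = trace / total = (1053+501+712+286+1111=3663) / 5630 = 3663/5630 = 0.6506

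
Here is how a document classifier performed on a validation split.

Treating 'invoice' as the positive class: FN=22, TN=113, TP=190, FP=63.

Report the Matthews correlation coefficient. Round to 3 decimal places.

0.563

MCC = (TP·TN − FP·FN) / √((TP+FP)(TP+FN)(TN+FP)(TN+FN))
Numerator = 190·113 − 63·22 = 20084
Denominator = √(253·212·176·135) = √1274391360 = 35698.6185
MCC = 20084 / 35698.6185 = 0.563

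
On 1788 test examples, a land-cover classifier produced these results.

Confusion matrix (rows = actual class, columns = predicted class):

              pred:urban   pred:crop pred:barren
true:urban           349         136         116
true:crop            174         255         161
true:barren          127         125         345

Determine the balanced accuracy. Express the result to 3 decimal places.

Balanced accuracy = mean of per-class recall.
  urban: recall = 349/601 = 0.5807
  crop: recall = 255/590 = 0.4322
  barren: recall = 345/597 = 0.5779
Mean = (0.5807 + 0.4322 + 0.5779) / 3 = 0.530

0.530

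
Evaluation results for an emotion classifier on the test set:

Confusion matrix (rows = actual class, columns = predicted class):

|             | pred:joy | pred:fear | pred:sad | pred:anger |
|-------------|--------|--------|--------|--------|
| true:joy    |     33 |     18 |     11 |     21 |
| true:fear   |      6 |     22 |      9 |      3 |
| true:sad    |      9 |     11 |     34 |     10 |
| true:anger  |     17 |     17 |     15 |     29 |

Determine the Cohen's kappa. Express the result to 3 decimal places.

Observed agreement pₒ = trace/N = 118/265 = 0.4453
Expected agreement pₑ = Σ (rowᵢ·colᵢ)/N² = (83·65 + 40·68 + 64·69 + 78·63)/265² = 0.2484
κ = (pₒ − pₑ)/(1 − pₑ) = (0.4453 − 0.2484)/(1 − 0.2484) = 0.262

0.262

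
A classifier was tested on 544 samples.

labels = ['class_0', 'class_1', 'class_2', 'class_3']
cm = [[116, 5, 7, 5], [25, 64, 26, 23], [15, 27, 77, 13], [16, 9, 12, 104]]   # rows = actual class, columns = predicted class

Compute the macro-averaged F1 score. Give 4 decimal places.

0.6552

Per-class F1 score (2·TP/(2·TP+FP+FN)):
  class_0: TP=116, FP=25+15+16=56, FN=5+7+5=17 → 232/305 = 0.76066
  class_1: TP=64, FP=5+27+9=41, FN=25+26+23=74 → 128/243 = 0.52675
  class_2: TP=77, FP=7+26+12=45, FN=15+27+13=55 → 154/254 = 0.60630
  class_3: TP=104, FP=5+23+13=41, FN=16+9+12=37 → 208/286 = 0.72727
Macro-F1 score = mean = (0.76066 + 0.52675 + 0.60630 + 0.72727) / 4 = 0.6552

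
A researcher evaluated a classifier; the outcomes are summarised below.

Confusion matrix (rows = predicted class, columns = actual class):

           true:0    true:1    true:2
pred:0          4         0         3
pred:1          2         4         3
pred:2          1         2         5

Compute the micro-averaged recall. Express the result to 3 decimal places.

0.542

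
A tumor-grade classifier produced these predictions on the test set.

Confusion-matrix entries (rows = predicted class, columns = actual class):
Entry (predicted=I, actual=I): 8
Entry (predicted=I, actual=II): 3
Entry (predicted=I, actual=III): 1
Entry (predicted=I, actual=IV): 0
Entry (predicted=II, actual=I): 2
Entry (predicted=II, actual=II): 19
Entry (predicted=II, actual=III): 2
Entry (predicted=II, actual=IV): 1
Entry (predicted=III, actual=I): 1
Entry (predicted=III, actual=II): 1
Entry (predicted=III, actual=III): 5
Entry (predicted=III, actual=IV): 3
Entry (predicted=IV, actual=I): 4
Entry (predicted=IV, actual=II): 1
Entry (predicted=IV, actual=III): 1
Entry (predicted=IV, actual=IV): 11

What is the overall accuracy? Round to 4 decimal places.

0.6825

Accuracy = trace / total = (8+19+5+11=43) / 63 = 43/63 = 0.6825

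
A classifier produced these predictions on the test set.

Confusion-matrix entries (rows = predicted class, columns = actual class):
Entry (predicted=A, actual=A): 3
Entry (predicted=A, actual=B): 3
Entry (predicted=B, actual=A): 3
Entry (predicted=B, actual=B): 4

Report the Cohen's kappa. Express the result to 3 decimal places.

0.071

Observed agreement pₒ = trace/N = 7/13 = 0.5385
Expected agreement pₑ = Σ (rowᵢ·colᵢ)/N² = (6·6 + 7·7)/13² = 0.5030
κ = (pₒ − pₑ)/(1 − pₑ) = (0.5385 − 0.5030)/(1 − 0.5030) = 0.071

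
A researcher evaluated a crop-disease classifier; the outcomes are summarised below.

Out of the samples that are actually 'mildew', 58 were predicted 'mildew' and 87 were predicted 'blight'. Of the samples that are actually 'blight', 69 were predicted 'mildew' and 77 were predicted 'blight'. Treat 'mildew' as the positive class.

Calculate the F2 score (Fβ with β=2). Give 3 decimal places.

0.410

Fβ = (1+β²)·TP / ((1+β²)·TP + β²·FN + FP), with β²=4
= 5·58 / (5·58 + 4·87 + 69) = 0.410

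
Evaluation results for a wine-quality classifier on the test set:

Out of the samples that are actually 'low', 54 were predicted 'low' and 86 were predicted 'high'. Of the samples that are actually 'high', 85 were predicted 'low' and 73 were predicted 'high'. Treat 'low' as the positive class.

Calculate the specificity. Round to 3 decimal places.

Specificity = TN/(TN+FP) = 73/(73+85) = 0.462

0.462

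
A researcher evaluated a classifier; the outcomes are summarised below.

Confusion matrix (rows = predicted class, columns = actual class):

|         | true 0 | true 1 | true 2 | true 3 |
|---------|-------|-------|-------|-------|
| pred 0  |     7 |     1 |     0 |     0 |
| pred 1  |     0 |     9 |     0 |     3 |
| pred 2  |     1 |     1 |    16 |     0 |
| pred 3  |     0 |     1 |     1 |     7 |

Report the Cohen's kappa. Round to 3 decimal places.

0.766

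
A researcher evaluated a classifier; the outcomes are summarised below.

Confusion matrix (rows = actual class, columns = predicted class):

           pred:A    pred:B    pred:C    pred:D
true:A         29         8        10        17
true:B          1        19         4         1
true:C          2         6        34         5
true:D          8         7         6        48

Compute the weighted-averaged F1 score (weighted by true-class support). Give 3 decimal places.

Per-class F1 score (2·TP/(2·TP+FP+FN)):
  A: TP=29, FP=1+2+8=11, FN=8+10+17=35 → 58/104 = 0.5577
  B: TP=19, FP=8+6+7=21, FN=1+4+1=6 → 38/65 = 0.5846
  C: TP=34, FP=10+4+6=20, FN=2+6+5=13 → 68/101 = 0.6733
  D: TP=48, FP=17+1+5=23, FN=8+7+6=21 → 96/140 = 0.6857
Weighted-F1 score = Σ (supportᵢ/N)·F1 scoreᵢ with N=205: (64/205)·0.5577 + (25/205)·0.5846 + (47/205)·0.6733 + (69/205)·0.6857 = 0.631

0.631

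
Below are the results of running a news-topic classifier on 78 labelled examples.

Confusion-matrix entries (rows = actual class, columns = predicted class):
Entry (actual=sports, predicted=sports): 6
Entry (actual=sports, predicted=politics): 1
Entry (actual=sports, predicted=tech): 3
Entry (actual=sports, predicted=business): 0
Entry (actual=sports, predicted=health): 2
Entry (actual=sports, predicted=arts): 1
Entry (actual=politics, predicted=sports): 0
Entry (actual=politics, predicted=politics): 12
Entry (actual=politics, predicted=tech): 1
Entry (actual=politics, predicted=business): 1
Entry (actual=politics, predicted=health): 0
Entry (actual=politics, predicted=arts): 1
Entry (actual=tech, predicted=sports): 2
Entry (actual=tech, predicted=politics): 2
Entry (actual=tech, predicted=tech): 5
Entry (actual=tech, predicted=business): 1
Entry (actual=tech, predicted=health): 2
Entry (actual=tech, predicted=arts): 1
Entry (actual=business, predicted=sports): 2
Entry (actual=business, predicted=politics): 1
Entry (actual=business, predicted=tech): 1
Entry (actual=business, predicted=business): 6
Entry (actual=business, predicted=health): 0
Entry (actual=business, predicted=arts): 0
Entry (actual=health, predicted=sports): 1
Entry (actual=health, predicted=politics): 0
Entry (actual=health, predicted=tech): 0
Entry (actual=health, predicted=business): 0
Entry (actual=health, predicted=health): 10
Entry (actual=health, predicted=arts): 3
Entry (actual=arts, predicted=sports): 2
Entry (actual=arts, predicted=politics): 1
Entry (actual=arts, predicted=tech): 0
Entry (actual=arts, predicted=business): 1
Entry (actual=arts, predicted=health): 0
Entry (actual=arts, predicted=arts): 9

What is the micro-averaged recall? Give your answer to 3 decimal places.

Micro-averaging pools counts across classes: ΣTP=48, ΣFP=30, ΣFN=30.
Micro-recall = TP/(TP+FN) on pooled counts = 0.615 (equals overall accuracy in single-label multiclass).

0.615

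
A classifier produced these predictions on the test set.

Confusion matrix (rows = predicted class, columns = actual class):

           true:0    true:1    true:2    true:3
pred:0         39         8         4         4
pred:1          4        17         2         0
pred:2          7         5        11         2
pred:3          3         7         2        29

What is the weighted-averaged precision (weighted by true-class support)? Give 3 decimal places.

Per-class precision (TP/(TP+FP)):
  0: TP=39, FP=8+4+4=16 → 39/55 = 0.7091
  1: TP=17, FP=4+2+0=6 → 17/23 = 0.7391
  2: TP=11, FP=7+5+2=14 → 11/25 = 0.4400
  3: TP=29, FP=3+7+2=12 → 29/41 = 0.7073
Weighted-precision = Σ (supportᵢ/N)·precisionᵢ with N=144: (53/144)·0.7091 + (37/144)·0.7391 + (19/144)·0.4400 + (35/144)·0.7073 = 0.681

0.681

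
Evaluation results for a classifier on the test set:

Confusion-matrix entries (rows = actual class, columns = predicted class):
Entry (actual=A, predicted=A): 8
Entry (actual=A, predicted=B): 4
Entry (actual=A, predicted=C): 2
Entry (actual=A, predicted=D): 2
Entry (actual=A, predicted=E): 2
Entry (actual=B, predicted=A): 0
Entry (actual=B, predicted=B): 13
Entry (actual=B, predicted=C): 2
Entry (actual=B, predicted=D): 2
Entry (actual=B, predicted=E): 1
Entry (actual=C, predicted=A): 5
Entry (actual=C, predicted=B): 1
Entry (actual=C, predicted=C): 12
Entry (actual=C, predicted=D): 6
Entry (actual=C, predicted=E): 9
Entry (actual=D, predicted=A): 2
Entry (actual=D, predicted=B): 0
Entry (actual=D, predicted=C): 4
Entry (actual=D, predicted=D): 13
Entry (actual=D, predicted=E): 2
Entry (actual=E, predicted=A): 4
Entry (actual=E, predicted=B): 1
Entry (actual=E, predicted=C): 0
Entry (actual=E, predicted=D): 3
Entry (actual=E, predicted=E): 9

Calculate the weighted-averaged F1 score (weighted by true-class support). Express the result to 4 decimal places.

0.5107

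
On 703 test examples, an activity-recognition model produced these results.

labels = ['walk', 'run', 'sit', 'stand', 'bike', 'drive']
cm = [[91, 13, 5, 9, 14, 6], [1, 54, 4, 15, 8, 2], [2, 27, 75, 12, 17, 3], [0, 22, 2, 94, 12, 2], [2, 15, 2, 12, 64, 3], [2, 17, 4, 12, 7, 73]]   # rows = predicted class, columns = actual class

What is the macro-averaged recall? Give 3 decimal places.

0.677

Per-class recall (TP/(TP+FN)):
  walk: TP=91, FN=1+2+0+2+2=7 → 91/98 = 0.9286
  run: TP=54, FN=13+27+22+15+17=94 → 54/148 = 0.3649
  sit: TP=75, FN=5+4+2+2+4=17 → 75/92 = 0.8152
  stand: TP=94, FN=9+15+12+12+12=60 → 94/154 = 0.6104
  bike: TP=64, FN=14+8+17+12+7=58 → 64/122 = 0.5246
  drive: TP=73, FN=6+2+3+2+3=16 → 73/89 = 0.8202
Macro-recall = mean = (0.9286 + 0.3649 + 0.8152 + 0.6104 + 0.5246 + 0.8202) / 6 = 0.677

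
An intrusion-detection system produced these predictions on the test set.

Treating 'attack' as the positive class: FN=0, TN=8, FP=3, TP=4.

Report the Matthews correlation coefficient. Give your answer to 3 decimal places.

MCC = (TP·TN − FP·FN) / √((TP+FP)(TP+FN)(TN+FP)(TN+FN))
Numerator = 4·8 − 3·0 = 32
Denominator = √(7·4·11·8) = √2464 = 49.6387
MCC = 32 / 49.6387 = 0.645

0.645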